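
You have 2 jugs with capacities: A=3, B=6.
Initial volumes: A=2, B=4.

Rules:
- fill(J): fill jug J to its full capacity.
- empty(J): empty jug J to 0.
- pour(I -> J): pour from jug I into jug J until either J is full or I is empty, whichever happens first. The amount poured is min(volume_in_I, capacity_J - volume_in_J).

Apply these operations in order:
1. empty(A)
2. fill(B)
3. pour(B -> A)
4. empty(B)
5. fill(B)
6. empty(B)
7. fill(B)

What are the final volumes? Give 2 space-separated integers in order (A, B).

Answer: 3 6

Derivation:
Step 1: empty(A) -> (A=0 B=4)
Step 2: fill(B) -> (A=0 B=6)
Step 3: pour(B -> A) -> (A=3 B=3)
Step 4: empty(B) -> (A=3 B=0)
Step 5: fill(B) -> (A=3 B=6)
Step 6: empty(B) -> (A=3 B=0)
Step 7: fill(B) -> (A=3 B=6)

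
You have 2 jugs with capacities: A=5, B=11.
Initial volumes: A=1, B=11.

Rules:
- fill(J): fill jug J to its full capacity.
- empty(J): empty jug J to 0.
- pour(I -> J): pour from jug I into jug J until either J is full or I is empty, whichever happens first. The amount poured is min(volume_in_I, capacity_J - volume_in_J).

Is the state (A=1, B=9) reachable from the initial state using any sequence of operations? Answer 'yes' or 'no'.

Answer: no

Derivation:
BFS explored all 32 reachable states.
Reachable set includes: (0,0), (0,1), (0,2), (0,3), (0,4), (0,5), (0,6), (0,7), (0,8), (0,9), (0,10), (0,11) ...
Target (A=1, B=9) not in reachable set → no.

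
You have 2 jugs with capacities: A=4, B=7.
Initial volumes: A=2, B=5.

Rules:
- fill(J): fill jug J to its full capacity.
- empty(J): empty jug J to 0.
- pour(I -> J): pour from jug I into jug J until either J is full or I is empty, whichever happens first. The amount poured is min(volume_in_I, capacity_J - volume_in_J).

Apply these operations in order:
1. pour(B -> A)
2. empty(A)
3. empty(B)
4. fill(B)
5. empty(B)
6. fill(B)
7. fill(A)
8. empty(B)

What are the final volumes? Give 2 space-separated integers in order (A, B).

Step 1: pour(B -> A) -> (A=4 B=3)
Step 2: empty(A) -> (A=0 B=3)
Step 3: empty(B) -> (A=0 B=0)
Step 4: fill(B) -> (A=0 B=7)
Step 5: empty(B) -> (A=0 B=0)
Step 6: fill(B) -> (A=0 B=7)
Step 7: fill(A) -> (A=4 B=7)
Step 8: empty(B) -> (A=4 B=0)

Answer: 4 0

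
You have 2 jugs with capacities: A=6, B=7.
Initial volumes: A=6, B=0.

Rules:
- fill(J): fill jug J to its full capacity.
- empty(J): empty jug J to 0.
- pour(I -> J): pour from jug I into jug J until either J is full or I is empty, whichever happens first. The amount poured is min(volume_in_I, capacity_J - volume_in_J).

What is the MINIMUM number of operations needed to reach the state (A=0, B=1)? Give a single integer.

Answer: 4

Derivation:
BFS from (A=6, B=0). One shortest path:
  1. empty(A) -> (A=0 B=0)
  2. fill(B) -> (A=0 B=7)
  3. pour(B -> A) -> (A=6 B=1)
  4. empty(A) -> (A=0 B=1)
Reached target in 4 moves.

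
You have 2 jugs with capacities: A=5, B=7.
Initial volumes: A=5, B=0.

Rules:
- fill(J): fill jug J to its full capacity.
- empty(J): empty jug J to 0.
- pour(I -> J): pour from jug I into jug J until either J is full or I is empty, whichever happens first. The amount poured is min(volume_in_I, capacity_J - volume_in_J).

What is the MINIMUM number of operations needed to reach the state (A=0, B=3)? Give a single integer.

BFS from (A=5, B=0). One shortest path:
  1. pour(A -> B) -> (A=0 B=5)
  2. fill(A) -> (A=5 B=5)
  3. pour(A -> B) -> (A=3 B=7)
  4. empty(B) -> (A=3 B=0)
  5. pour(A -> B) -> (A=0 B=3)
Reached target in 5 moves.

Answer: 5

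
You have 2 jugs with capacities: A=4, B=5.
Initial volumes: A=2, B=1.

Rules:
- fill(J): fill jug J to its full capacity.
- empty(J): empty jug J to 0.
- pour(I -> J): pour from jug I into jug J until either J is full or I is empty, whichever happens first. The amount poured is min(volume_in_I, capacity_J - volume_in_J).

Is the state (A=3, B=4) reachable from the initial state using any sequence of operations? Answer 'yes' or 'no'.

BFS explored all 19 reachable states.
Reachable set includes: (0,0), (0,1), (0,2), (0,3), (0,4), (0,5), (1,0), (1,5), (2,0), (2,1), (2,5), (3,0) ...
Target (A=3, B=4) not in reachable set → no.

Answer: no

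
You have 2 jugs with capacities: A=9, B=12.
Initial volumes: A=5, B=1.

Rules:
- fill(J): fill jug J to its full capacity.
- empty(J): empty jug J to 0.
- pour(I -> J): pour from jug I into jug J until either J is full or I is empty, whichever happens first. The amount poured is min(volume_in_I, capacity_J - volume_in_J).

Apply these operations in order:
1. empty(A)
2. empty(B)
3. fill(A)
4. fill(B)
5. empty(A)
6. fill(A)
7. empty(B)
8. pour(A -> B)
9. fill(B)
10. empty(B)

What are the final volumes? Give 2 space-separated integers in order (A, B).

Answer: 0 0

Derivation:
Step 1: empty(A) -> (A=0 B=1)
Step 2: empty(B) -> (A=0 B=0)
Step 3: fill(A) -> (A=9 B=0)
Step 4: fill(B) -> (A=9 B=12)
Step 5: empty(A) -> (A=0 B=12)
Step 6: fill(A) -> (A=9 B=12)
Step 7: empty(B) -> (A=9 B=0)
Step 8: pour(A -> B) -> (A=0 B=9)
Step 9: fill(B) -> (A=0 B=12)
Step 10: empty(B) -> (A=0 B=0)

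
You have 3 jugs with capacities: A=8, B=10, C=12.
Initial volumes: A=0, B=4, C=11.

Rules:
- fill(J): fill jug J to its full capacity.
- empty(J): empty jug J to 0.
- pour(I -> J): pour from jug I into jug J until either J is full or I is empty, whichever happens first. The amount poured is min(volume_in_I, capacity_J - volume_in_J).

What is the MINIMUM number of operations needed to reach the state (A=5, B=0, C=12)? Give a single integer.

BFS from (A=0, B=4, C=11). One shortest path:
  1. pour(C -> B) -> (A=0 B=10 C=5)
  2. empty(B) -> (A=0 B=0 C=5)
  3. pour(C -> A) -> (A=5 B=0 C=0)
  4. fill(C) -> (A=5 B=0 C=12)
Reached target in 4 moves.

Answer: 4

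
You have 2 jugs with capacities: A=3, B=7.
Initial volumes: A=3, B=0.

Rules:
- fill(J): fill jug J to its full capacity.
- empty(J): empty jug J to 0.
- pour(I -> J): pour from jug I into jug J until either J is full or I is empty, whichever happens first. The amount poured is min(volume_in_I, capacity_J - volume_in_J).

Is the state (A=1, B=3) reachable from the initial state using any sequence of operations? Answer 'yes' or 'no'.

Answer: no

Derivation:
BFS explored all 20 reachable states.
Reachable set includes: (0,0), (0,1), (0,2), (0,3), (0,4), (0,5), (0,6), (0,7), (1,0), (1,7), (2,0), (2,7) ...
Target (A=1, B=3) not in reachable set → no.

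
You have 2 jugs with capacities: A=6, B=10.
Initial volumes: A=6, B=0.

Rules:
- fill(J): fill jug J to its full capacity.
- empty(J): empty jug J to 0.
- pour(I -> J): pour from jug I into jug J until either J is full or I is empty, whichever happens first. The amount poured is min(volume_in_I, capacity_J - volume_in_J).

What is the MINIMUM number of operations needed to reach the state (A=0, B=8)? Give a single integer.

Answer: 7

Derivation:
BFS from (A=6, B=0). One shortest path:
  1. pour(A -> B) -> (A=0 B=6)
  2. fill(A) -> (A=6 B=6)
  3. pour(A -> B) -> (A=2 B=10)
  4. empty(B) -> (A=2 B=0)
  5. pour(A -> B) -> (A=0 B=2)
  6. fill(A) -> (A=6 B=2)
  7. pour(A -> B) -> (A=0 B=8)
Reached target in 7 moves.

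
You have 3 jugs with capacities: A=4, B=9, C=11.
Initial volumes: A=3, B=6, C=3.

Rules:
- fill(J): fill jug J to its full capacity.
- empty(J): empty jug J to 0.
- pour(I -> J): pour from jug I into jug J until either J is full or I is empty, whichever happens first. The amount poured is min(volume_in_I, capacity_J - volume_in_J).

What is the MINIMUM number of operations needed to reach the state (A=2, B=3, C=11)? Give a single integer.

BFS from (A=3, B=6, C=3). One shortest path:
  1. pour(B -> C) -> (A=3 B=0 C=9)
  2. pour(A -> B) -> (A=0 B=3 C=9)
  3. fill(A) -> (A=4 B=3 C=9)
  4. pour(A -> C) -> (A=2 B=3 C=11)
Reached target in 4 moves.

Answer: 4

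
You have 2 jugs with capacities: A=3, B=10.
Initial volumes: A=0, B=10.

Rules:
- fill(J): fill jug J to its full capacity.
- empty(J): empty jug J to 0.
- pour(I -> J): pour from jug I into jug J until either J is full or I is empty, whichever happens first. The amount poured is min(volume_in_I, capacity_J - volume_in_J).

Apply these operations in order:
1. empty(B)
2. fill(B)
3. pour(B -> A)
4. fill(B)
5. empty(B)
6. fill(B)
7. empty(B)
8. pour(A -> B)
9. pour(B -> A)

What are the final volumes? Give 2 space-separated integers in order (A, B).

Answer: 3 0

Derivation:
Step 1: empty(B) -> (A=0 B=0)
Step 2: fill(B) -> (A=0 B=10)
Step 3: pour(B -> A) -> (A=3 B=7)
Step 4: fill(B) -> (A=3 B=10)
Step 5: empty(B) -> (A=3 B=0)
Step 6: fill(B) -> (A=3 B=10)
Step 7: empty(B) -> (A=3 B=0)
Step 8: pour(A -> B) -> (A=0 B=3)
Step 9: pour(B -> A) -> (A=3 B=0)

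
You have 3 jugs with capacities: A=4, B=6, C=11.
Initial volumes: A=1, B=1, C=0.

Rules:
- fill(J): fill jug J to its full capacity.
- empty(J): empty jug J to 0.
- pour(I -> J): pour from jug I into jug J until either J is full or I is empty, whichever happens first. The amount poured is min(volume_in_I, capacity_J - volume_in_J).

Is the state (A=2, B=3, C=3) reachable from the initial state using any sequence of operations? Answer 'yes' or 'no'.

BFS explored all 270 reachable states.
Reachable set includes: (0,0,0), (0,0,1), (0,0,2), (0,0,3), (0,0,4), (0,0,5), (0,0,6), (0,0,7), (0,0,8), (0,0,9), (0,0,10), (0,0,11) ...
Target (A=2, B=3, C=3) not in reachable set → no.

Answer: no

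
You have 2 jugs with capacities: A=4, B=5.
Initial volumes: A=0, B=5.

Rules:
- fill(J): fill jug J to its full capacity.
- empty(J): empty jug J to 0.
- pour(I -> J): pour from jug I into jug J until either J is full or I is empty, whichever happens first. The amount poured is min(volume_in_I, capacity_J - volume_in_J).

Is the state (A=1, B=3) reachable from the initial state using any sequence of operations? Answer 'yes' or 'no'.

Answer: no

Derivation:
BFS explored all 18 reachable states.
Reachable set includes: (0,0), (0,1), (0,2), (0,3), (0,4), (0,5), (1,0), (1,5), (2,0), (2,5), (3,0), (3,5) ...
Target (A=1, B=3) not in reachable set → no.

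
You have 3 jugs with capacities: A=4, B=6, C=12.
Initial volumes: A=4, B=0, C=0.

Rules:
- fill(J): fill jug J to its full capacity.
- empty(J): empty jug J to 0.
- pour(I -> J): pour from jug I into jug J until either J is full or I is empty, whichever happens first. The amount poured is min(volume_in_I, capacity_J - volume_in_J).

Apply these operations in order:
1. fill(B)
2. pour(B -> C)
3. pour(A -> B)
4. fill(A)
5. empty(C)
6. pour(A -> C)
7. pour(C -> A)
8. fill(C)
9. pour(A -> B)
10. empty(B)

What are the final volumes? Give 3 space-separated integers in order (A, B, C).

Step 1: fill(B) -> (A=4 B=6 C=0)
Step 2: pour(B -> C) -> (A=4 B=0 C=6)
Step 3: pour(A -> B) -> (A=0 B=4 C=6)
Step 4: fill(A) -> (A=4 B=4 C=6)
Step 5: empty(C) -> (A=4 B=4 C=0)
Step 6: pour(A -> C) -> (A=0 B=4 C=4)
Step 7: pour(C -> A) -> (A=4 B=4 C=0)
Step 8: fill(C) -> (A=4 B=4 C=12)
Step 9: pour(A -> B) -> (A=2 B=6 C=12)
Step 10: empty(B) -> (A=2 B=0 C=12)

Answer: 2 0 12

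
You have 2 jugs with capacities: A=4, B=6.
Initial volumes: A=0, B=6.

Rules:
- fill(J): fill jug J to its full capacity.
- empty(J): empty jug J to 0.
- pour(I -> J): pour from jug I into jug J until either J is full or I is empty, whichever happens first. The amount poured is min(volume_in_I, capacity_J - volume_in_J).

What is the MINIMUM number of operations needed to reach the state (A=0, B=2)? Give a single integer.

BFS from (A=0, B=6). One shortest path:
  1. pour(B -> A) -> (A=4 B=2)
  2. empty(A) -> (A=0 B=2)
Reached target in 2 moves.

Answer: 2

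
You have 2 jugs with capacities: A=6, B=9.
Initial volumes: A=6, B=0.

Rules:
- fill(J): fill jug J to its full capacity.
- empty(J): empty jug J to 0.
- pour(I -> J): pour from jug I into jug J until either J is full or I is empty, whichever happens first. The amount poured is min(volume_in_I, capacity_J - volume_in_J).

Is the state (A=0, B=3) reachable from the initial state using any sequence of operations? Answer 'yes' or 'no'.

Answer: yes

Derivation:
BFS from (A=6, B=0):
  1. empty(A) -> (A=0 B=0)
  2. fill(B) -> (A=0 B=9)
  3. pour(B -> A) -> (A=6 B=3)
  4. empty(A) -> (A=0 B=3)
Target reached → yes.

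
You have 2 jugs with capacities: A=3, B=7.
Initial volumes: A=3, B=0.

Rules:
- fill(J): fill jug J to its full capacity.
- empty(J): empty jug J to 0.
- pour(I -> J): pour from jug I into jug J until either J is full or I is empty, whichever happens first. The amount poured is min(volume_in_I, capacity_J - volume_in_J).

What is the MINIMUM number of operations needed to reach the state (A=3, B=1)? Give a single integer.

BFS from (A=3, B=0). One shortest path:
  1. empty(A) -> (A=0 B=0)
  2. fill(B) -> (A=0 B=7)
  3. pour(B -> A) -> (A=3 B=4)
  4. empty(A) -> (A=0 B=4)
  5. pour(B -> A) -> (A=3 B=1)
Reached target in 5 moves.

Answer: 5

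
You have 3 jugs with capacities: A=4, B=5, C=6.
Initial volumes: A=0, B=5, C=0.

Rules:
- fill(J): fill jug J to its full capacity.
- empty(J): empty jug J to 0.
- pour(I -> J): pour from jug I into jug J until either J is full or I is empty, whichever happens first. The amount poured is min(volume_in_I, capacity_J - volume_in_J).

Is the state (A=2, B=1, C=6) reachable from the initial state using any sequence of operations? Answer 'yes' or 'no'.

Answer: yes

Derivation:
BFS from (A=0, B=5, C=0):
  1. fill(A) -> (A=4 B=5 C=0)
  2. pour(A -> C) -> (A=0 B=5 C=4)
  3. pour(B -> A) -> (A=4 B=1 C=4)
  4. pour(A -> C) -> (A=2 B=1 C=6)
Target reached → yes.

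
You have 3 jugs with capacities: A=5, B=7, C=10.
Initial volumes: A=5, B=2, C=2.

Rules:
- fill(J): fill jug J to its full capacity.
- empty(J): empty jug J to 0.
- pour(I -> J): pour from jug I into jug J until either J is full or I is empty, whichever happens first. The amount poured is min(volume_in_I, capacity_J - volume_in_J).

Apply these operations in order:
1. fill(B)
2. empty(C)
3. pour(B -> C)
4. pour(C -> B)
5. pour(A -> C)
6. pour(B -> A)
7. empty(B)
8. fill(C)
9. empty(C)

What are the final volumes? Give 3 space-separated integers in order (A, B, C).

Answer: 5 0 0

Derivation:
Step 1: fill(B) -> (A=5 B=7 C=2)
Step 2: empty(C) -> (A=5 B=7 C=0)
Step 3: pour(B -> C) -> (A=5 B=0 C=7)
Step 4: pour(C -> B) -> (A=5 B=7 C=0)
Step 5: pour(A -> C) -> (A=0 B=7 C=5)
Step 6: pour(B -> A) -> (A=5 B=2 C=5)
Step 7: empty(B) -> (A=5 B=0 C=5)
Step 8: fill(C) -> (A=5 B=0 C=10)
Step 9: empty(C) -> (A=5 B=0 C=0)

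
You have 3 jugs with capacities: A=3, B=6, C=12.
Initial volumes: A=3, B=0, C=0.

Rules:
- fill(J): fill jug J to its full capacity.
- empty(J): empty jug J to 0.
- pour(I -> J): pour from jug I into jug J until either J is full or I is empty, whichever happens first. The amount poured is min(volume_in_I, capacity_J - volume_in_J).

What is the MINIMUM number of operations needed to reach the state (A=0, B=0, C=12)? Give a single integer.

Answer: 2

Derivation:
BFS from (A=3, B=0, C=0). One shortest path:
  1. empty(A) -> (A=0 B=0 C=0)
  2. fill(C) -> (A=0 B=0 C=12)
Reached target in 2 moves.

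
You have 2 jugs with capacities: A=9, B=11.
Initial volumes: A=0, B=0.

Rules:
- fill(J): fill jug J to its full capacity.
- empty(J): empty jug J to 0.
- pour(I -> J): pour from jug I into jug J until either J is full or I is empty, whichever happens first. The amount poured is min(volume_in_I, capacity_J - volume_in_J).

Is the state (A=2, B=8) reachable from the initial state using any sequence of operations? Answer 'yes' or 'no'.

Answer: no

Derivation:
BFS explored all 40 reachable states.
Reachable set includes: (0,0), (0,1), (0,2), (0,3), (0,4), (0,5), (0,6), (0,7), (0,8), (0,9), (0,10), (0,11) ...
Target (A=2, B=8) not in reachable set → no.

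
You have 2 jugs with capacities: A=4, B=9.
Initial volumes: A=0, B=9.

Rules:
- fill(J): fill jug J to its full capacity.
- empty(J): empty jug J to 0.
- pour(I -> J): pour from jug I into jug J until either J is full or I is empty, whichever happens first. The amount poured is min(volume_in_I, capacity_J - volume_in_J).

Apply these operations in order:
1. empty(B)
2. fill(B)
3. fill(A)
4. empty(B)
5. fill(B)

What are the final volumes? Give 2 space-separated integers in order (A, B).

Answer: 4 9

Derivation:
Step 1: empty(B) -> (A=0 B=0)
Step 2: fill(B) -> (A=0 B=9)
Step 3: fill(A) -> (A=4 B=9)
Step 4: empty(B) -> (A=4 B=0)
Step 5: fill(B) -> (A=4 B=9)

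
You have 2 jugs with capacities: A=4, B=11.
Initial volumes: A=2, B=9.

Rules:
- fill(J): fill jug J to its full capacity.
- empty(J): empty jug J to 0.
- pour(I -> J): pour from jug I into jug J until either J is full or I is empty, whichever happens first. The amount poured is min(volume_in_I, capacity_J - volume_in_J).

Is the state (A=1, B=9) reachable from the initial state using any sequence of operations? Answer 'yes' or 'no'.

Answer: no

Derivation:
BFS explored all 31 reachable states.
Reachable set includes: (0,0), (0,1), (0,2), (0,3), (0,4), (0,5), (0,6), (0,7), (0,8), (0,9), (0,10), (0,11) ...
Target (A=1, B=9) not in reachable set → no.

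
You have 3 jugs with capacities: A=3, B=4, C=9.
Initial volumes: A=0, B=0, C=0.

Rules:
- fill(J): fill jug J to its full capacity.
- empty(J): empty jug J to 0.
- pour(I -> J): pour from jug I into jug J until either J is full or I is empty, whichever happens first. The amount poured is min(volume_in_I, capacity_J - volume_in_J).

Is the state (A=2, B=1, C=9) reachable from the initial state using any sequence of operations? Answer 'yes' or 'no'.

BFS from (A=0, B=0, C=0):
  1. fill(A) -> (A=3 B=0 C=0)
  2. fill(C) -> (A=3 B=0 C=9)
  3. pour(A -> B) -> (A=0 B=3 C=9)
  4. pour(C -> A) -> (A=3 B=3 C=6)
  5. pour(A -> B) -> (A=2 B=4 C=6)
  6. pour(B -> C) -> (A=2 B=1 C=9)
Target reached → yes.

Answer: yes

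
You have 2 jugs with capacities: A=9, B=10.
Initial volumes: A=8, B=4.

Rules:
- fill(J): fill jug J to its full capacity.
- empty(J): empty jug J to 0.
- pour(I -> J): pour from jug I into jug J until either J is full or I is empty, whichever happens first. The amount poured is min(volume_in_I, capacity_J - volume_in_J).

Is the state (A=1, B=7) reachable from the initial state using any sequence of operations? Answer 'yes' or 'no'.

BFS explored all 39 reachable states.
Reachable set includes: (0,0), (0,1), (0,2), (0,3), (0,4), (0,5), (0,6), (0,7), (0,8), (0,9), (0,10), (1,0) ...
Target (A=1, B=7) not in reachable set → no.

Answer: no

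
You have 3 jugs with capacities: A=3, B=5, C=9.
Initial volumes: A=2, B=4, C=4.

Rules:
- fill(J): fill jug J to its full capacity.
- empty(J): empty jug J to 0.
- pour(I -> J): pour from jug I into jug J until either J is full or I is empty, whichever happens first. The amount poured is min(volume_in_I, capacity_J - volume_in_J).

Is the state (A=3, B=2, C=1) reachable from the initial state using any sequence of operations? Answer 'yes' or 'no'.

Answer: yes

Derivation:
BFS from (A=2, B=4, C=4):
  1. empty(B) -> (A=2 B=0 C=4)
  2. pour(A -> B) -> (A=0 B=2 C=4)
  3. pour(C -> A) -> (A=3 B=2 C=1)
Target reached → yes.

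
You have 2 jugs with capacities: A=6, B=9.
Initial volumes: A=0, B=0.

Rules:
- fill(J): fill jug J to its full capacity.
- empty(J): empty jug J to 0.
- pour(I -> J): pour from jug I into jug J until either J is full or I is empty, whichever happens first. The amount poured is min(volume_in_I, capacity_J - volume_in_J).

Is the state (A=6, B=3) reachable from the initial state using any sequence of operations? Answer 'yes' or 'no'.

BFS from (A=0, B=0):
  1. fill(B) -> (A=0 B=9)
  2. pour(B -> A) -> (A=6 B=3)
Target reached → yes.

Answer: yes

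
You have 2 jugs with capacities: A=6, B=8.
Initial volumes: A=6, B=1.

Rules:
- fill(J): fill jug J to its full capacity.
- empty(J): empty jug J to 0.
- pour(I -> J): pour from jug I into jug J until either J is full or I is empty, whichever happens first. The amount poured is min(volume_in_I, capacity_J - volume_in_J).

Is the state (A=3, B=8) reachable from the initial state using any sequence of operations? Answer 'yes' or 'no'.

BFS from (A=6, B=1):
  1. empty(A) -> (A=0 B=1)
  2. pour(B -> A) -> (A=1 B=0)
  3. fill(B) -> (A=1 B=8)
  4. pour(B -> A) -> (A=6 B=3)
  5. empty(A) -> (A=0 B=3)
  6. pour(B -> A) -> (A=3 B=0)
  7. fill(B) -> (A=3 B=8)
Target reached → yes.

Answer: yes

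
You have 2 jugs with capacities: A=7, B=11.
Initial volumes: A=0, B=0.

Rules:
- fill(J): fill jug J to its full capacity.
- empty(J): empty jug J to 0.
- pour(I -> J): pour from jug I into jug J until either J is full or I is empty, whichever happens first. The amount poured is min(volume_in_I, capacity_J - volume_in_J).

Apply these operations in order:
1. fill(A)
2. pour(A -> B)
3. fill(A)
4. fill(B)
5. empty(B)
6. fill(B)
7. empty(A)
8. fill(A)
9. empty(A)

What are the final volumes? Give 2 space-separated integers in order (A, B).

Answer: 0 11

Derivation:
Step 1: fill(A) -> (A=7 B=0)
Step 2: pour(A -> B) -> (A=0 B=7)
Step 3: fill(A) -> (A=7 B=7)
Step 4: fill(B) -> (A=7 B=11)
Step 5: empty(B) -> (A=7 B=0)
Step 6: fill(B) -> (A=7 B=11)
Step 7: empty(A) -> (A=0 B=11)
Step 8: fill(A) -> (A=7 B=11)
Step 9: empty(A) -> (A=0 B=11)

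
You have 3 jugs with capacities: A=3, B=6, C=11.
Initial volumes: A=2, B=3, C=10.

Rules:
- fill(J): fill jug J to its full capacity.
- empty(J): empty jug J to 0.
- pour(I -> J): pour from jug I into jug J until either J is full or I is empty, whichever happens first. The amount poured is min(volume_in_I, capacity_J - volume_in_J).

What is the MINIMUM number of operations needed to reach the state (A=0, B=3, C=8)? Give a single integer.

Answer: 4

Derivation:
BFS from (A=2, B=3, C=10). One shortest path:
  1. empty(A) -> (A=0 B=3 C=10)
  2. fill(C) -> (A=0 B=3 C=11)
  3. pour(C -> A) -> (A=3 B=3 C=8)
  4. empty(A) -> (A=0 B=3 C=8)
Reached target in 4 moves.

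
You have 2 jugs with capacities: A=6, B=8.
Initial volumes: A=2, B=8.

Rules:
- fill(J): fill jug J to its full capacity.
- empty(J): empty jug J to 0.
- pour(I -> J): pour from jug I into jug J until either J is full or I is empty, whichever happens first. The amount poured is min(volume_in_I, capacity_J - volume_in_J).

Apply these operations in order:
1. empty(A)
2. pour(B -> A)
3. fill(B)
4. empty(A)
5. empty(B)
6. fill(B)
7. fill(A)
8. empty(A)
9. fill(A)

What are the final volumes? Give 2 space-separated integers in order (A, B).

Answer: 6 8

Derivation:
Step 1: empty(A) -> (A=0 B=8)
Step 2: pour(B -> A) -> (A=6 B=2)
Step 3: fill(B) -> (A=6 B=8)
Step 4: empty(A) -> (A=0 B=8)
Step 5: empty(B) -> (A=0 B=0)
Step 6: fill(B) -> (A=0 B=8)
Step 7: fill(A) -> (A=6 B=8)
Step 8: empty(A) -> (A=0 B=8)
Step 9: fill(A) -> (A=6 B=8)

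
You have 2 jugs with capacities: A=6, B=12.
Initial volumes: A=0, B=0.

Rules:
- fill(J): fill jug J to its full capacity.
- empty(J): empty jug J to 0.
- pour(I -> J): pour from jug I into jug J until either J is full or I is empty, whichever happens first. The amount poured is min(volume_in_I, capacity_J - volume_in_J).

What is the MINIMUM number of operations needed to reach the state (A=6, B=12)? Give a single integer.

BFS from (A=0, B=0). One shortest path:
  1. fill(A) -> (A=6 B=0)
  2. fill(B) -> (A=6 B=12)
Reached target in 2 moves.

Answer: 2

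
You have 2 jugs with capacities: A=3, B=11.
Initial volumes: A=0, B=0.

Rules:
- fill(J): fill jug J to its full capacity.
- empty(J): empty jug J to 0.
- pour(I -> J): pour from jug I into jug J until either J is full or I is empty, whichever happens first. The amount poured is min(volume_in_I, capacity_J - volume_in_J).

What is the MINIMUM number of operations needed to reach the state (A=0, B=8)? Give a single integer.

Answer: 3

Derivation:
BFS from (A=0, B=0). One shortest path:
  1. fill(B) -> (A=0 B=11)
  2. pour(B -> A) -> (A=3 B=8)
  3. empty(A) -> (A=0 B=8)
Reached target in 3 moves.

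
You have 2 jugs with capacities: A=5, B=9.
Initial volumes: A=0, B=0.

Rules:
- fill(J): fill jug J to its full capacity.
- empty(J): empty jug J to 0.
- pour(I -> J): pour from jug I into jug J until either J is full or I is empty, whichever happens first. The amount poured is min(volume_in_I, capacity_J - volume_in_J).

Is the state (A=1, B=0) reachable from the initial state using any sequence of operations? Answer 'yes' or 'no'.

BFS from (A=0, B=0):
  1. fill(A) -> (A=5 B=0)
  2. pour(A -> B) -> (A=0 B=5)
  3. fill(A) -> (A=5 B=5)
  4. pour(A -> B) -> (A=1 B=9)
  5. empty(B) -> (A=1 B=0)
Target reached → yes.

Answer: yes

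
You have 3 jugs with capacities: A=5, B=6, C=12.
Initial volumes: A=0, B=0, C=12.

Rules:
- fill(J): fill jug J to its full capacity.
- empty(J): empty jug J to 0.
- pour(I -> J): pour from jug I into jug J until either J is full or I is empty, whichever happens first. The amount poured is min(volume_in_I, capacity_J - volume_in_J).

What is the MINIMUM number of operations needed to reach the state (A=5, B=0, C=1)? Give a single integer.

BFS from (A=0, B=0, C=12). One shortest path:
  1. pour(C -> A) -> (A=5 B=0 C=7)
  2. pour(C -> B) -> (A=5 B=6 C=1)
  3. empty(B) -> (A=5 B=0 C=1)
Reached target in 3 moves.

Answer: 3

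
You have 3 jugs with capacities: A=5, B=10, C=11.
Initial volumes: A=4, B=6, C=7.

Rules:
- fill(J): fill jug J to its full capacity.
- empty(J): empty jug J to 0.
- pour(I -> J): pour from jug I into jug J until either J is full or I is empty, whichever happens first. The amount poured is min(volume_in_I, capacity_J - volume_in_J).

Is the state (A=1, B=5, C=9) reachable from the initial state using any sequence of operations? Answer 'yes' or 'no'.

BFS explored all 433 reachable states.
Reachable set includes: (0,0,0), (0,0,1), (0,0,2), (0,0,3), (0,0,4), (0,0,5), (0,0,6), (0,0,7), (0,0,8), (0,0,9), (0,0,10), (0,0,11) ...
Target (A=1, B=5, C=9) not in reachable set → no.

Answer: no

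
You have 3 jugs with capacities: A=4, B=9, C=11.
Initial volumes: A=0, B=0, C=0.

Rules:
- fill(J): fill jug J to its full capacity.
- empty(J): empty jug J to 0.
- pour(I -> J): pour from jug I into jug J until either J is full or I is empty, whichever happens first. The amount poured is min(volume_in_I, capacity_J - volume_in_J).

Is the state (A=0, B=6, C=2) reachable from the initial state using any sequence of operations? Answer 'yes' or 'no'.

Answer: yes

Derivation:
BFS from (A=0, B=0, C=0):
  1. fill(A) -> (A=4 B=0 C=0)
  2. fill(B) -> (A=4 B=9 C=0)
  3. pour(B -> C) -> (A=4 B=0 C=9)
  4. pour(A -> C) -> (A=2 B=0 C=11)
  5. pour(C -> B) -> (A=2 B=9 C=2)
  6. empty(B) -> (A=2 B=0 C=2)
  7. pour(A -> B) -> (A=0 B=2 C=2)
  8. fill(A) -> (A=4 B=2 C=2)
  9. pour(A -> B) -> (A=0 B=6 C=2)
Target reached → yes.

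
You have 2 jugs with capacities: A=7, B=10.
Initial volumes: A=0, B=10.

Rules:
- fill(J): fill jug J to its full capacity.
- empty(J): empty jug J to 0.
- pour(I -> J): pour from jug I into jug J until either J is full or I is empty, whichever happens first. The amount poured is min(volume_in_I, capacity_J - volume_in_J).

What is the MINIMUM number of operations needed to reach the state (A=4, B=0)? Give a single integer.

Answer: 6

Derivation:
BFS from (A=0, B=10). One shortest path:
  1. fill(A) -> (A=7 B=10)
  2. empty(B) -> (A=7 B=0)
  3. pour(A -> B) -> (A=0 B=7)
  4. fill(A) -> (A=7 B=7)
  5. pour(A -> B) -> (A=4 B=10)
  6. empty(B) -> (A=4 B=0)
Reached target in 6 moves.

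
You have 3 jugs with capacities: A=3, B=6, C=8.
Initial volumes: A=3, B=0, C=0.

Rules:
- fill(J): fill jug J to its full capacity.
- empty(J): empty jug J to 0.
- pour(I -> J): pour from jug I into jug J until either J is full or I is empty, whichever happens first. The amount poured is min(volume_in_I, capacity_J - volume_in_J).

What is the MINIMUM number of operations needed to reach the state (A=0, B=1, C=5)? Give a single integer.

BFS from (A=3, B=0, C=0). One shortest path:
  1. fill(B) -> (A=3 B=6 C=0)
  2. pour(A -> C) -> (A=0 B=6 C=3)
  3. pour(B -> C) -> (A=0 B=1 C=8)
  4. pour(C -> A) -> (A=3 B=1 C=5)
  5. empty(A) -> (A=0 B=1 C=5)
Reached target in 5 moves.

Answer: 5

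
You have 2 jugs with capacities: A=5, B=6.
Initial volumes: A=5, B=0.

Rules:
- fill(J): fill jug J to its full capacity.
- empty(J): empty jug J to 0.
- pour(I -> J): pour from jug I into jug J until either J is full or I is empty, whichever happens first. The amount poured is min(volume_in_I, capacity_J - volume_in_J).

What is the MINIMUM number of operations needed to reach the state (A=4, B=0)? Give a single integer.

Answer: 4

Derivation:
BFS from (A=5, B=0). One shortest path:
  1. pour(A -> B) -> (A=0 B=5)
  2. fill(A) -> (A=5 B=5)
  3. pour(A -> B) -> (A=4 B=6)
  4. empty(B) -> (A=4 B=0)
Reached target in 4 moves.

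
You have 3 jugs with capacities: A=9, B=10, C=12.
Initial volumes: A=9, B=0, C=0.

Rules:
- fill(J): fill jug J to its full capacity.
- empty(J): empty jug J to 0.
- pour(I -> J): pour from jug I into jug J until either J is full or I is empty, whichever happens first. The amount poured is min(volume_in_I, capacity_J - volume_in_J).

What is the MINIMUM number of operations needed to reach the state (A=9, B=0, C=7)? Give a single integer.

BFS from (A=9, B=0, C=0). One shortest path:
  1. fill(B) -> (A=9 B=10 C=0)
  2. pour(A -> C) -> (A=0 B=10 C=9)
  3. fill(A) -> (A=9 B=10 C=9)
  4. pour(B -> C) -> (A=9 B=7 C=12)
  5. empty(C) -> (A=9 B=7 C=0)
  6. pour(B -> C) -> (A=9 B=0 C=7)
Reached target in 6 moves.

Answer: 6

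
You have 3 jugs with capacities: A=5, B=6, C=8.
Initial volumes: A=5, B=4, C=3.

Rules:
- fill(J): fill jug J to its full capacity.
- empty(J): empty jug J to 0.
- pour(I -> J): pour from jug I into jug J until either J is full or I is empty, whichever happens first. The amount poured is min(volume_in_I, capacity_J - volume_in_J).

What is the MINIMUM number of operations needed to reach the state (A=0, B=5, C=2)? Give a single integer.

BFS from (A=5, B=4, C=3). One shortest path:
  1. empty(A) -> (A=0 B=4 C=3)
  2. pour(B -> A) -> (A=4 B=0 C=3)
  3. pour(C -> A) -> (A=5 B=0 C=2)
  4. pour(A -> B) -> (A=0 B=5 C=2)
Reached target in 4 moves.

Answer: 4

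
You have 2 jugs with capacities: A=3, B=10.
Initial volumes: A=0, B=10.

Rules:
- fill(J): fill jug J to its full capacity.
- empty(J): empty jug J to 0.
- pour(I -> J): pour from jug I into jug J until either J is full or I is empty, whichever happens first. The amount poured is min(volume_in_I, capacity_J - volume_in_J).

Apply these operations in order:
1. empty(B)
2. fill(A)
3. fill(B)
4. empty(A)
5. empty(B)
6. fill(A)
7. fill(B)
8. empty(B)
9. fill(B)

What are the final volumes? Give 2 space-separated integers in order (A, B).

Step 1: empty(B) -> (A=0 B=0)
Step 2: fill(A) -> (A=3 B=0)
Step 3: fill(B) -> (A=3 B=10)
Step 4: empty(A) -> (A=0 B=10)
Step 5: empty(B) -> (A=0 B=0)
Step 6: fill(A) -> (A=3 B=0)
Step 7: fill(B) -> (A=3 B=10)
Step 8: empty(B) -> (A=3 B=0)
Step 9: fill(B) -> (A=3 B=10)

Answer: 3 10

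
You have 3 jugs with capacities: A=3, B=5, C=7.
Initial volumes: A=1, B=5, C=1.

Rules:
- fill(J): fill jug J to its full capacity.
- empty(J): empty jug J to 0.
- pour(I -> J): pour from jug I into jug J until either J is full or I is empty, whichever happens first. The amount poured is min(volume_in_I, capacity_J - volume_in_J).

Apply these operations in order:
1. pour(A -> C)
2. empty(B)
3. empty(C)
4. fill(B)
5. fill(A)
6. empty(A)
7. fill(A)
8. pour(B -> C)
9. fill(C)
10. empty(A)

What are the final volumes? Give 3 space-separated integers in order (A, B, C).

Step 1: pour(A -> C) -> (A=0 B=5 C=2)
Step 2: empty(B) -> (A=0 B=0 C=2)
Step 3: empty(C) -> (A=0 B=0 C=0)
Step 4: fill(B) -> (A=0 B=5 C=0)
Step 5: fill(A) -> (A=3 B=5 C=0)
Step 6: empty(A) -> (A=0 B=5 C=0)
Step 7: fill(A) -> (A=3 B=5 C=0)
Step 8: pour(B -> C) -> (A=3 B=0 C=5)
Step 9: fill(C) -> (A=3 B=0 C=7)
Step 10: empty(A) -> (A=0 B=0 C=7)

Answer: 0 0 7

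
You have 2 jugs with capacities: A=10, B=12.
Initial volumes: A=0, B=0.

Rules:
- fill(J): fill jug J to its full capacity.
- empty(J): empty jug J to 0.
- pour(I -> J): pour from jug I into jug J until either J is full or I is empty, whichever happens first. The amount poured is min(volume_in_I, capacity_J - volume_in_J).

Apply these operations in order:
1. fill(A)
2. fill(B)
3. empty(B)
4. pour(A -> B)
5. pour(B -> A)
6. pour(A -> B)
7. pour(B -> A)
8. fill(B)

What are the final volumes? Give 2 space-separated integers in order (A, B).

Answer: 10 12

Derivation:
Step 1: fill(A) -> (A=10 B=0)
Step 2: fill(B) -> (A=10 B=12)
Step 3: empty(B) -> (A=10 B=0)
Step 4: pour(A -> B) -> (A=0 B=10)
Step 5: pour(B -> A) -> (A=10 B=0)
Step 6: pour(A -> B) -> (A=0 B=10)
Step 7: pour(B -> A) -> (A=10 B=0)
Step 8: fill(B) -> (A=10 B=12)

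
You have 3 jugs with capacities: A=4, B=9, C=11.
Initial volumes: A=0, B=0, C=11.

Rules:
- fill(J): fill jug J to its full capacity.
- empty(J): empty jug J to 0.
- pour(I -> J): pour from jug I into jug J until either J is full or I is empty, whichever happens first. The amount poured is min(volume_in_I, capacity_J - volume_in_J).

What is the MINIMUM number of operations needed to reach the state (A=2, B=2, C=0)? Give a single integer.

Answer: 7

Derivation:
BFS from (A=0, B=0, C=11). One shortest path:
  1. pour(C -> A) -> (A=4 B=0 C=7)
  2. pour(C -> B) -> (A=4 B=7 C=0)
  3. pour(A -> C) -> (A=0 B=7 C=4)
  4. fill(A) -> (A=4 B=7 C=4)
  5. pour(A -> B) -> (A=2 B=9 C=4)
  6. pour(B -> C) -> (A=2 B=2 C=11)
  7. empty(C) -> (A=2 B=2 C=0)
Reached target in 7 moves.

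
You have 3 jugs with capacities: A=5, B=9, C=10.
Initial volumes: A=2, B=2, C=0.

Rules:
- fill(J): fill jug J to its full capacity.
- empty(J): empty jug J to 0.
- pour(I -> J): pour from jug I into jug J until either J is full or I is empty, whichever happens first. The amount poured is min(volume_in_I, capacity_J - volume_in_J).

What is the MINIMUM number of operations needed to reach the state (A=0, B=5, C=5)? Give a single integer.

Answer: 5

Derivation:
BFS from (A=2, B=2, C=0). One shortest path:
  1. fill(A) -> (A=5 B=2 C=0)
  2. empty(B) -> (A=5 B=0 C=0)
  3. pour(A -> B) -> (A=0 B=5 C=0)
  4. fill(A) -> (A=5 B=5 C=0)
  5. pour(A -> C) -> (A=0 B=5 C=5)
Reached target in 5 moves.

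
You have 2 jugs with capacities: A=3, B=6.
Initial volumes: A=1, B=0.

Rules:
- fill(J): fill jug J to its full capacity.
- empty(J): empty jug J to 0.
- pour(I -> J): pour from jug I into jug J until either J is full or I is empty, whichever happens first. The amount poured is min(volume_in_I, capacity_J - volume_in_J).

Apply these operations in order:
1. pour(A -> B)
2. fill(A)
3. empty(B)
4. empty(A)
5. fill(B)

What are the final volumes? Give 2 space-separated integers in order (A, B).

Step 1: pour(A -> B) -> (A=0 B=1)
Step 2: fill(A) -> (A=3 B=1)
Step 3: empty(B) -> (A=3 B=0)
Step 4: empty(A) -> (A=0 B=0)
Step 5: fill(B) -> (A=0 B=6)

Answer: 0 6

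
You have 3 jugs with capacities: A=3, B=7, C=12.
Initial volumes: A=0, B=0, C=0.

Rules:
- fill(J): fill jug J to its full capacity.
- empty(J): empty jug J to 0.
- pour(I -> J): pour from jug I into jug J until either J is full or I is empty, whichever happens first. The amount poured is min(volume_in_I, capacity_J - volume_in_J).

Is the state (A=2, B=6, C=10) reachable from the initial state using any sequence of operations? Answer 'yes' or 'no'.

BFS explored all 284 reachable states.
Reachable set includes: (0,0,0), (0,0,1), (0,0,2), (0,0,3), (0,0,4), (0,0,5), (0,0,6), (0,0,7), (0,0,8), (0,0,9), (0,0,10), (0,0,11) ...
Target (A=2, B=6, C=10) not in reachable set → no.

Answer: no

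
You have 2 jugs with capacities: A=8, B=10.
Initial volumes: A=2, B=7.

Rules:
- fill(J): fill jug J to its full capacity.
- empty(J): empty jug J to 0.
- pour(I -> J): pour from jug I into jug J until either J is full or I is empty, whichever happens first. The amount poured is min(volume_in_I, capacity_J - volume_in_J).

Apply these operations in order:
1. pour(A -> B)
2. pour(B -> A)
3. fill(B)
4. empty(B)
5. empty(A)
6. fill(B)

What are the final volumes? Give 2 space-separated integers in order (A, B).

Step 1: pour(A -> B) -> (A=0 B=9)
Step 2: pour(B -> A) -> (A=8 B=1)
Step 3: fill(B) -> (A=8 B=10)
Step 4: empty(B) -> (A=8 B=0)
Step 5: empty(A) -> (A=0 B=0)
Step 6: fill(B) -> (A=0 B=10)

Answer: 0 10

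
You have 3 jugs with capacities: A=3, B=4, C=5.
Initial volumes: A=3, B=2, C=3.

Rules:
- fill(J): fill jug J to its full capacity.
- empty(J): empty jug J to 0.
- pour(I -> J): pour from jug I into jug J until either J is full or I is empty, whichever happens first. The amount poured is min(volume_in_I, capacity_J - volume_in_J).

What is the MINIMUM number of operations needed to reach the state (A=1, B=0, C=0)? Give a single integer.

Answer: 3

Derivation:
BFS from (A=3, B=2, C=3). One shortest path:
  1. empty(B) -> (A=3 B=0 C=3)
  2. pour(A -> C) -> (A=1 B=0 C=5)
  3. empty(C) -> (A=1 B=0 C=0)
Reached target in 3 moves.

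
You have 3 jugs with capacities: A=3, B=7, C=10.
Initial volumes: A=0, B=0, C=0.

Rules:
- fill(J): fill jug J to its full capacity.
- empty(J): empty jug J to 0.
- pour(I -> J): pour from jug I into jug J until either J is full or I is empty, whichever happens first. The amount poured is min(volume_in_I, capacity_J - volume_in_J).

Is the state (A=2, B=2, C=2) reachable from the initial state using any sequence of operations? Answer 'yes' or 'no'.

Answer: no

Derivation:
BFS explored all 244 reachable states.
Reachable set includes: (0,0,0), (0,0,1), (0,0,2), (0,0,3), (0,0,4), (0,0,5), (0,0,6), (0,0,7), (0,0,8), (0,0,9), (0,0,10), (0,1,0) ...
Target (A=2, B=2, C=2) not in reachable set → no.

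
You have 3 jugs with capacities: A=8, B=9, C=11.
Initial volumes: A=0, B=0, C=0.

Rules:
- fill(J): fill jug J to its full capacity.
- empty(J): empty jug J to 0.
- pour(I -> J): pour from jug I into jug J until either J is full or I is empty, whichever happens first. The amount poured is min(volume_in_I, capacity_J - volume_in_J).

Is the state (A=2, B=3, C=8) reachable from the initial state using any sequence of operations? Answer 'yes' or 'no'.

Answer: no

Derivation:
BFS explored all 520 reachable states.
Reachable set includes: (0,0,0), (0,0,1), (0,0,2), (0,0,3), (0,0,4), (0,0,5), (0,0,6), (0,0,7), (0,0,8), (0,0,9), (0,0,10), (0,0,11) ...
Target (A=2, B=3, C=8) not in reachable set → no.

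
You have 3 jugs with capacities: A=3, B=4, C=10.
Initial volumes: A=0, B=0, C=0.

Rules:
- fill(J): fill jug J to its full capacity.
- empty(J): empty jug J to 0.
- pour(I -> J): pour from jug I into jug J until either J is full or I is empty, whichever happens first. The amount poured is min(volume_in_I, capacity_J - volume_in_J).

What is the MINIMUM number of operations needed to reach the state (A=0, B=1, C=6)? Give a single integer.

Answer: 4

Derivation:
BFS from (A=0, B=0, C=0). One shortest path:
  1. fill(C) -> (A=0 B=0 C=10)
  2. pour(C -> B) -> (A=0 B=4 C=6)
  3. pour(B -> A) -> (A=3 B=1 C=6)
  4. empty(A) -> (A=0 B=1 C=6)
Reached target in 4 moves.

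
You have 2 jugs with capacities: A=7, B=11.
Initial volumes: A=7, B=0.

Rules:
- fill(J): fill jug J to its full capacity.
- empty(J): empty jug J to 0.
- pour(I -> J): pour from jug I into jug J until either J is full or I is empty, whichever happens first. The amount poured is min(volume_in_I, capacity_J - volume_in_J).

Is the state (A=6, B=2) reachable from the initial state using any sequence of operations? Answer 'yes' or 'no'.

Answer: no

Derivation:
BFS explored all 36 reachable states.
Reachable set includes: (0,0), (0,1), (0,2), (0,3), (0,4), (0,5), (0,6), (0,7), (0,8), (0,9), (0,10), (0,11) ...
Target (A=6, B=2) not in reachable set → no.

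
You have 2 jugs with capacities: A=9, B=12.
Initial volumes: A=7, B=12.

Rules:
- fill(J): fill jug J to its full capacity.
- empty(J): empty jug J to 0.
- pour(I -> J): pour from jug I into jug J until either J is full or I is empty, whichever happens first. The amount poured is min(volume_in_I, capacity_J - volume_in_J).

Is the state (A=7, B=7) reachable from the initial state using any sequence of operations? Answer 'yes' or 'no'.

Answer: no

Derivation:
BFS explored all 28 reachable states.
Reachable set includes: (0,0), (0,1), (0,3), (0,4), (0,6), (0,7), (0,9), (0,10), (0,12), (1,0), (1,12), (3,0) ...
Target (A=7, B=7) not in reachable set → no.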